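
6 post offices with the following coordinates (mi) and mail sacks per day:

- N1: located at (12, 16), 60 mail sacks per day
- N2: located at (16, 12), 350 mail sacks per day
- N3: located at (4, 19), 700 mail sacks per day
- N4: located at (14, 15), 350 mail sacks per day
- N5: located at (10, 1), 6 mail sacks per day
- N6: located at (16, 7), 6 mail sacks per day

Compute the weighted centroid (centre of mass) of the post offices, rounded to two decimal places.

(9.63, 16.14)

The minimiser of Σwᵢ‖p−pᵢ‖² is the weighted centroid p* = (Σwᵢpᵢ)/(Σwᵢ).
Σwᵢ = 1472.
Σwᵢxᵢ = 60·12 + 350·16 + 700·4 + 350·14 + 6·10 + 6·16 = 14176.
Σwᵢyᵢ = 60·16 + 350·12 + 700·19 + 350·15 + 6·1 + 6·7 = 23758.
x* = 14176/1472 = 9.63, y* = 23758/1472 = 16.14.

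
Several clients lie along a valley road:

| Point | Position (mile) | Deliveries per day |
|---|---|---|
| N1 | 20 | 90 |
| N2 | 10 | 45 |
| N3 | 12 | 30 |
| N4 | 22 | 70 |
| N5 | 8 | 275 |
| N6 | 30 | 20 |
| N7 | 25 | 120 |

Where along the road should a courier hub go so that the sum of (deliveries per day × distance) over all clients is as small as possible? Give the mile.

x = 12

For a sum of weighted absolute distances on a line, the optimum is the weighted median (not the mean). Total weight W = 650; half-weight = 325.
Sort by position and accumulate weight:
  mile 8 (N5, w=275) → cum 275
  mile 10 (N2, w=45) → cum 320
  mile 12 (N3, w=30) → cum 350  ≥ 325 → median here
  mile 20 (N1, w=90) → cum 440
  mile 22 (N4, w=70) → cum 510
  mile 25 (N7, w=120) → cum 630
  mile 30 (N6, w=20) → cum 650
Optimal location: mile 12.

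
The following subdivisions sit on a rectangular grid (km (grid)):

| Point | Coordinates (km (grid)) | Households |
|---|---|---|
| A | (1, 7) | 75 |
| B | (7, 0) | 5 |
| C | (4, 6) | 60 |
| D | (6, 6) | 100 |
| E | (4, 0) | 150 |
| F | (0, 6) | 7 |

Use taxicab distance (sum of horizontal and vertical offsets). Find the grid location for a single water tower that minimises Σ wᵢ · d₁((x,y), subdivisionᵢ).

Manhattan distance separates: Σwᵢ(|x−xᵢ|+|y−yᵢ|) = Σwᵢ|x−xᵢ| + Σwᵢ|y−yᵢ|, so x and y are optimised independently as 1-D weighted medians.
Total weight W = 397; half = 198.5.
x-coordinate, sorted with cumulative weight:
  x=0 (F, w=7) cum 7
  x=1 (A, w=75) cum 82
  x=4 (C, w=60) cum 142
  x=4 (E, w=150) cum 292  ← median
  x=6 (D, w=100) cum 392
  x=7 (B, w=5) cum 397
⇒ x* = 4
y-coordinate, sorted with cumulative weight:
  y=0 (B, w=5) cum 5
  y=0 (E, w=150) cum 155
  y=6 (C, w=60) cum 215  ← median
  y=6 (D, w=100) cum 315
  y=6 (F, w=7) cum 322
  y=7 (A, w=75) cum 397
⇒ y* = 6

(4, 6)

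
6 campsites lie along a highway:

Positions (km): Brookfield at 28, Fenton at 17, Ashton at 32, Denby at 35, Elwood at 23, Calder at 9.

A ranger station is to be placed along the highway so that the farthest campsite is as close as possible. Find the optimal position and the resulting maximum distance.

The 1-center on a line is the midpoint of the two extreme points: leftmost at 9, rightmost at 35.
Optimal location = (9 + 35)/2 = 22; maximum distance = (35 − 9)/2 = 13.

location 22, max distance 13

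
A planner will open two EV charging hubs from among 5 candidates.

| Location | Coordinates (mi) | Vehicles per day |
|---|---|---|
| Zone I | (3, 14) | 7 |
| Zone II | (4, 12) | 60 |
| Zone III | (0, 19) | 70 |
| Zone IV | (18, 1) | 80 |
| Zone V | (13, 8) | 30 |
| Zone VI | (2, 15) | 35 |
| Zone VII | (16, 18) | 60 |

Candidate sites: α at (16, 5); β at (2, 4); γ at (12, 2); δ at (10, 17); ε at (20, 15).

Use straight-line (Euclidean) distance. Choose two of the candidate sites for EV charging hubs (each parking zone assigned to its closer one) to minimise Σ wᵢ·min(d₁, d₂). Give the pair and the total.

Evaluate every pair (each demand assigned to the nearer of the two):
  {α, δ}: total = 2374.4
  {γ, δ}: total = 2558.5
  {δ, ε}: total = 3240.4
  {α, β}: total = 3274.5
  {β, δ}: total = 3476.3
  {β, γ}: total = 3668.1
  {β, ε}: total = 3737.8
  {α, ε}: total = 3759.2
  {γ, ε}: total = 3844.2
  {α, γ}: total = 4169.1
Best pair: {α, δ} with total 2374.4.

{α, δ}, total 2374.4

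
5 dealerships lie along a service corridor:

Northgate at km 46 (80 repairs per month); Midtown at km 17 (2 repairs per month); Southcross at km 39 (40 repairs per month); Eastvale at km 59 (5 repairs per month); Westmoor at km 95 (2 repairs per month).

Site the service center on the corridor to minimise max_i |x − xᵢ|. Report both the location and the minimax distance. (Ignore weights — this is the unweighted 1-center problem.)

The 1-center on a line is the midpoint of the two extreme points: leftmost at 17, rightmost at 95.
Optimal location = (17 + 95)/2 = 56; maximum distance = (95 − 17)/2 = 39.

location 56, max distance 39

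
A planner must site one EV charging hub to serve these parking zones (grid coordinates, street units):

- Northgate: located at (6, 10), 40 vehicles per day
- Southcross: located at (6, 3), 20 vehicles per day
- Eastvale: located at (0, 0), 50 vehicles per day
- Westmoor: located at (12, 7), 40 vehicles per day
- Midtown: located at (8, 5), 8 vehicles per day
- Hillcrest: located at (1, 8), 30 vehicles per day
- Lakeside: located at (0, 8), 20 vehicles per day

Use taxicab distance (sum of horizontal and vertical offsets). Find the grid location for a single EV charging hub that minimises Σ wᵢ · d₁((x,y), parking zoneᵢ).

Manhattan distance separates: Σwᵢ(|x−xᵢ|+|y−yᵢ|) = Σwᵢ|x−xᵢ| + Σwᵢ|y−yᵢ|, so x and y are optimised independently as 1-D weighted medians.
Total weight W = 208; half = 104.
x-coordinate, sorted with cumulative weight:
  x=0 (Eastvale, w=50) cum 50
  x=0 (Lakeside, w=20) cum 70
  x=1 (Hillcrest, w=30) cum 100
  x=6 (Northgate, w=40) cum 140  ← median
  x=6 (Southcross, w=20) cum 160
  x=8 (Midtown, w=8) cum 168
  x=12 (Westmoor, w=40) cum 208
⇒ x* = 6
y-coordinate, sorted with cumulative weight:
  y=0 (Eastvale, w=50) cum 50
  y=3 (Southcross, w=20) cum 70
  y=5 (Midtown, w=8) cum 78
  y=7 (Westmoor, w=40) cum 118  ← median
  y=8 (Hillcrest, w=30) cum 148
  y=8 (Lakeside, w=20) cum 168
  y=10 (Northgate, w=40) cum 208
⇒ y* = 7

(6, 7)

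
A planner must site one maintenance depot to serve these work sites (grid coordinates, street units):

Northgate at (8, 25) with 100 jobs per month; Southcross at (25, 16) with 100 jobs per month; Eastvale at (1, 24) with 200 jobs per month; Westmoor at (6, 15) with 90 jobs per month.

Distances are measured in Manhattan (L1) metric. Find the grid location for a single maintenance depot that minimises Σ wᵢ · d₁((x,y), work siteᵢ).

(6, 24)

Manhattan distance separates: Σwᵢ(|x−xᵢ|+|y−yᵢ|) = Σwᵢ|x−xᵢ| + Σwᵢ|y−yᵢ|, so x and y are optimised independently as 1-D weighted medians.
Total weight W = 490; half = 245.
x-coordinate, sorted with cumulative weight:
  x=1 (Eastvale, w=200) cum 200
  x=6 (Westmoor, w=90) cum 290  ← median
  x=8 (Northgate, w=100) cum 390
  x=25 (Southcross, w=100) cum 490
⇒ x* = 6
y-coordinate, sorted with cumulative weight:
  y=15 (Westmoor, w=90) cum 90
  y=16 (Southcross, w=100) cum 190
  y=24 (Eastvale, w=200) cum 390  ← median
  y=25 (Northgate, w=100) cum 490
⇒ y* = 24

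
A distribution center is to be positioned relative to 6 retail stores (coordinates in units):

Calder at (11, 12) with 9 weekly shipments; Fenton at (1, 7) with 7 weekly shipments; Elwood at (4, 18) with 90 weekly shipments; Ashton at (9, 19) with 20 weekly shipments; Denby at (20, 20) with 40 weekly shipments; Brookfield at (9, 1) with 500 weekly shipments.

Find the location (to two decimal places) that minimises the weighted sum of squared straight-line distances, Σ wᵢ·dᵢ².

(8.93, 5.19)

The minimiser of Σwᵢ‖p−pᵢ‖² is the weighted centroid p* = (Σwᵢpᵢ)/(Σwᵢ).
Σwᵢ = 666.
Σwᵢxᵢ = 9·11 + 7·1 + 90·4 + 20·9 + 40·20 + 500·9 = 5946.
Σwᵢyᵢ = 9·12 + 7·7 + 90·18 + 20·19 + 40·20 + 500·1 = 3457.
x* = 5946/666 = 8.93, y* = 3457/666 = 5.19.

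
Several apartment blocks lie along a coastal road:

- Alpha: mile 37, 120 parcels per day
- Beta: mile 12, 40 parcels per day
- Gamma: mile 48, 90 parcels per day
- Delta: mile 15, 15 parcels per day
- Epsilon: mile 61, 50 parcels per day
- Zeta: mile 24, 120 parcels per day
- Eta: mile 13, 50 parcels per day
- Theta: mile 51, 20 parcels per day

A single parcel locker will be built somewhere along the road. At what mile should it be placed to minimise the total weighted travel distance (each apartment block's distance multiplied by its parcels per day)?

x = 37

For a sum of weighted absolute distances on a line, the optimum is the weighted median (not the mean). Total weight W = 505; half-weight = 252.5.
Sort by position and accumulate weight:
  mile 12 (Beta, w=40) → cum 40
  mile 13 (Eta, w=50) → cum 90
  mile 15 (Delta, w=15) → cum 105
  mile 24 (Zeta, w=120) → cum 225
  mile 37 (Alpha, w=120) → cum 345  ≥ 252.5 → median here
  mile 48 (Gamma, w=90) → cum 435
  mile 51 (Theta, w=20) → cum 455
  mile 61 (Epsilon, w=50) → cum 505
Optimal location: mile 37.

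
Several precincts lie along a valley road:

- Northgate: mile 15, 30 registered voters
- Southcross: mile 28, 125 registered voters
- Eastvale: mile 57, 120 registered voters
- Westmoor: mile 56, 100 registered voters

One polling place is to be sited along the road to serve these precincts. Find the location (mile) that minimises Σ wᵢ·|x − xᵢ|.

x = 56

For a sum of weighted absolute distances on a line, the optimum is the weighted median (not the mean). Total weight W = 375; half-weight = 187.5.
Sort by position and accumulate weight:
  mile 15 (Northgate, w=30) → cum 30
  mile 28 (Southcross, w=125) → cum 155
  mile 56 (Westmoor, w=100) → cum 255  ≥ 187.5 → median here
  mile 57 (Eastvale, w=120) → cum 375
Optimal location: mile 56.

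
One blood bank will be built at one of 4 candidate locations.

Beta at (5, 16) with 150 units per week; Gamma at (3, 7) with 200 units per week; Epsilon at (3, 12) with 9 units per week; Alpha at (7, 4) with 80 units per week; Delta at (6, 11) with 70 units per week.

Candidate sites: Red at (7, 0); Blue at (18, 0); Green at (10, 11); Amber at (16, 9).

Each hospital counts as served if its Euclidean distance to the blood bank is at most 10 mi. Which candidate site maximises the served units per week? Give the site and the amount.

Coverage radius r = 10 mi; a point is covered iff (Δx)²+(Δy)² ≤ 10² = 100.
  Red (7, 0): covers {Gamma, Alpha} → 280
  Blue (18, 0): covers {none} → 0
  Green (10, 11): covers {Beta, Gamma, Epsilon, Alpha, Delta} → 509
  Amber (16, 9): covers {none} → 0
Maximum coverage at Green: 509 units per week.

Green, covering 509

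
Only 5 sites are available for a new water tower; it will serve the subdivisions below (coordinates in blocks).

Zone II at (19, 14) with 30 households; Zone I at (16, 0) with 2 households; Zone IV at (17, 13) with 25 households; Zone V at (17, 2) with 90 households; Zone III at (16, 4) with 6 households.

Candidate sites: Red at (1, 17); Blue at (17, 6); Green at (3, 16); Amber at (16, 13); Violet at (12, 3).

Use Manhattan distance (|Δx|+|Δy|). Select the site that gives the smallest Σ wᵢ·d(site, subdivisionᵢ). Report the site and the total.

Blue, total 867 blocks

Total weighted distance at each candidate:
  Red (1, 17): total = 4152
  Blue (17, 6): total = 867
  Green (3, 16): total = 3693
  Amber (16, 13): total = 1305
  Violet (12, 3): total = 1499
Minimum is at Blue with total 867 blocks.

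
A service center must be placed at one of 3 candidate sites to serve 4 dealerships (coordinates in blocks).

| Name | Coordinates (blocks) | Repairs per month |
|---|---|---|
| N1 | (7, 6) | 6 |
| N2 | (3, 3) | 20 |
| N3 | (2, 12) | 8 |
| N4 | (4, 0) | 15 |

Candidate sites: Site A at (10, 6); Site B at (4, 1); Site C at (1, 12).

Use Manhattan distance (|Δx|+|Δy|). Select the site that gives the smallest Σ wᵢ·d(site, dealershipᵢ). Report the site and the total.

Site B, total 227 blocks

Total weighted distance at each candidate:
  Site A (10, 6): total = 510
  Site B (4, 1): total = 227
  Site C (1, 12): total = 525
Minimum is at Site B with total 227 blocks.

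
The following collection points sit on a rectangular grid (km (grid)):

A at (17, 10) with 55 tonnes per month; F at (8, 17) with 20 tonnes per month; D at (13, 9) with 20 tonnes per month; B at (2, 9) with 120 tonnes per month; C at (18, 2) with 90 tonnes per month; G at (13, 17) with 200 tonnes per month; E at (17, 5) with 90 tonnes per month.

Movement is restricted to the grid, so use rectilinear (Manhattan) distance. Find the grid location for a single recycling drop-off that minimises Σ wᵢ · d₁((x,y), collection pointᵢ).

(13, 9)

Manhattan distance separates: Σwᵢ(|x−xᵢ|+|y−yᵢ|) = Σwᵢ|x−xᵢ| + Σwᵢ|y−yᵢ|, so x and y are optimised independently as 1-D weighted medians.
Total weight W = 595; half = 297.5.
x-coordinate, sorted with cumulative weight:
  x=2 (B, w=120) cum 120
  x=8 (F, w=20) cum 140
  x=13 (D, w=20) cum 160
  x=13 (G, w=200) cum 360  ← median
  x=17 (A, w=55) cum 415
  x=17 (E, w=90) cum 505
  x=18 (C, w=90) cum 595
⇒ x* = 13
y-coordinate, sorted with cumulative weight:
  y=2 (C, w=90) cum 90
  y=5 (E, w=90) cum 180
  y=9 (D, w=20) cum 200
  y=9 (B, w=120) cum 320  ← median
  y=10 (A, w=55) cum 375
  y=17 (F, w=20) cum 395
  y=17 (G, w=200) cum 595
⇒ y* = 9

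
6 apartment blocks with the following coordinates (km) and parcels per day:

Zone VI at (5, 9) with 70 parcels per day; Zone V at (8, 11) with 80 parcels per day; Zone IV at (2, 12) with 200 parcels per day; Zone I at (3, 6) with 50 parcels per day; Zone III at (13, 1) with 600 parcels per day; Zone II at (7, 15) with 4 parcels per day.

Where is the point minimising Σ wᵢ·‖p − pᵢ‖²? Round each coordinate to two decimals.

The minimiser of Σwᵢ‖p−pᵢ‖² is the weighted centroid p* = (Σwᵢpᵢ)/(Σwᵢ).
Σwᵢ = 1004.
Σwᵢxᵢ = 70·5 + 80·8 + 200·2 + 50·3 + 600·13 + 4·7 = 9368.
Σwᵢyᵢ = 70·9 + 80·11 + 200·12 + 50·6 + 600·1 + 4·15 = 4870.
x* = 9368/1004 = 9.33, y* = 4870/1004 = 4.85.

(9.33, 4.85)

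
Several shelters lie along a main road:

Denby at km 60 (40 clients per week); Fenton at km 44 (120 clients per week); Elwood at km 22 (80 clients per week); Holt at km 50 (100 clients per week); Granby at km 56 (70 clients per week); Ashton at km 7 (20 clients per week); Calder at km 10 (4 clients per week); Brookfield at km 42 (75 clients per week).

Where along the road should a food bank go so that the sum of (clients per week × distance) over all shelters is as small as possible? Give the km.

x = 44

For a sum of weighted absolute distances on a line, the optimum is the weighted median (not the mean). Total weight W = 509; half-weight = 254.5.
Sort by position and accumulate weight:
  km 7 (Ashton, w=20) → cum 20
  km 10 (Calder, w=4) → cum 24
  km 22 (Elwood, w=80) → cum 104
  km 42 (Brookfield, w=75) → cum 179
  km 44 (Fenton, w=120) → cum 299  ≥ 254.5 → median here
  km 50 (Holt, w=100) → cum 399
  km 56 (Granby, w=70) → cum 469
  km 60 (Denby, w=40) → cum 509
Optimal location: km 44.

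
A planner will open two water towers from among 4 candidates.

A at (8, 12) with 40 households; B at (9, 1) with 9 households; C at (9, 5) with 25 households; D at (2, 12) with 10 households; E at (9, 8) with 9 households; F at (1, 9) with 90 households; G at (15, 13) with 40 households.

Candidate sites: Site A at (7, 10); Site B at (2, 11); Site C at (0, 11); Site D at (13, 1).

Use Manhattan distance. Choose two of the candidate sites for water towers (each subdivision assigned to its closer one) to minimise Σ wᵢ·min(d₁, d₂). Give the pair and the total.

{Site A, Site B}, total 1150

Evaluate every pair (each demand assigned to the nearer of the two):
  {Site A, Site B}: total = 1150
  {Site A, Site C}: total = 1170
  {Site B, Site D}: total = 1446
  {Site A, Site D}: total = 1507
  {Site C, Site D}: total = 1555
  {Site B, Site C}: total = 1728
Best pair: {Site A, Site B} with total 1150.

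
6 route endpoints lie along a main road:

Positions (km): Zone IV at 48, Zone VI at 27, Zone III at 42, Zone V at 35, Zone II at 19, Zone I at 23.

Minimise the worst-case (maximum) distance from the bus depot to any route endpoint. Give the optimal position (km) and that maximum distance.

location 33.5, max distance 14.5

The 1-center on a line is the midpoint of the two extreme points: leftmost at 19, rightmost at 48.
Optimal location = (19 + 48)/2 = 33.5; maximum distance = (48 − 19)/2 = 14.5.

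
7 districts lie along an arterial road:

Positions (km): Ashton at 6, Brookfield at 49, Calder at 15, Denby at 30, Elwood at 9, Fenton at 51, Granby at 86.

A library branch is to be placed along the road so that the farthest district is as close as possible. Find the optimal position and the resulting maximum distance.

location 46, max distance 40

The 1-center on a line is the midpoint of the two extreme points: leftmost at 6, rightmost at 86.
Optimal location = (6 + 86)/2 = 46; maximum distance = (86 − 6)/2 = 40.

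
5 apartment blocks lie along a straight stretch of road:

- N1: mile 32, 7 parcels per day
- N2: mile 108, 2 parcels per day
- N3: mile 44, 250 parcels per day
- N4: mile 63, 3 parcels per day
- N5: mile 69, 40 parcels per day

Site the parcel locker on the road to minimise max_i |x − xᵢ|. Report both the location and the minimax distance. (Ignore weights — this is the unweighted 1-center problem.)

The 1-center on a line is the midpoint of the two extreme points: leftmost at 32, rightmost at 108.
Optimal location = (32 + 108)/2 = 70; maximum distance = (108 − 32)/2 = 38.

location 70, max distance 38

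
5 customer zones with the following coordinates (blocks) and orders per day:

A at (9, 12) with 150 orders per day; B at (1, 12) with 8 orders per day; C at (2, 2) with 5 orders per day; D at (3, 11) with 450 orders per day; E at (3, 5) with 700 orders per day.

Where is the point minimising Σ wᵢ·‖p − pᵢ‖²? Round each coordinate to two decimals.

The minimiser of Σwᵢ‖p−pᵢ‖² is the weighted centroid p* = (Σwᵢpᵢ)/(Σwᵢ).
Σwᵢ = 1313.
Σwᵢxᵢ = 150·9 + 8·1 + 5·2 + 450·3 + 700·3 = 4818.
Σwᵢyᵢ = 150·12 + 8·12 + 5·2 + 450·11 + 700·5 = 10356.
x* = 4818/1313 = 3.67, y* = 10356/1313 = 7.89.

(3.67, 7.89)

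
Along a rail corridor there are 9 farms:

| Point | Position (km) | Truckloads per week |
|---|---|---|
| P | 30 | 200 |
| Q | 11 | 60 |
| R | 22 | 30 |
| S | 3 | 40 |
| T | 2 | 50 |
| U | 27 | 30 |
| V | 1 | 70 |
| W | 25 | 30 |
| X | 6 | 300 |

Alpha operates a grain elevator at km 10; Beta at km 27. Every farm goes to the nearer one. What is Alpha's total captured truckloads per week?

The indifferent point is the midpoint (10+27)/2 = 18.5; farms left of it (closer to Alpha at 10) go to Alpha, those right go to Beta.
  V at 1 (w=70) → Alpha
  T at 2 (w=50) → Alpha
  S at 3 (w=40) → Alpha
  X at 6 (w=300) → Alpha
  Q at 11 (w=60) → Alpha
  R at 22 (w=30) → Beta
  W at 25 (w=30) → Beta
  U at 27 (w=30) → Beta
  P at 30 (w=200) → Beta
Alpha captures 520; Beta captures 290.

520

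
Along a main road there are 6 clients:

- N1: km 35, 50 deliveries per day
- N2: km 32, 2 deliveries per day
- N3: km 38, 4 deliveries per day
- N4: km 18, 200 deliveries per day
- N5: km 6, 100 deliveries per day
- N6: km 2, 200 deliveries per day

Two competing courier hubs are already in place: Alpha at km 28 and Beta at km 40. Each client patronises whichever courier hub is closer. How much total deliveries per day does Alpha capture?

The indifferent point is the midpoint (28+40)/2 = 34; clients left of it (closer to Alpha at 28) go to Alpha, those right go to Beta.
  N6 at 2 (w=200) → Alpha
  N5 at 6 (w=100) → Alpha
  N4 at 18 (w=200) → Alpha
  N2 at 32 (w=2) → Alpha
  N1 at 35 (w=50) → Beta
  N3 at 38 (w=4) → Beta
Alpha captures 502; Beta captures 54.

502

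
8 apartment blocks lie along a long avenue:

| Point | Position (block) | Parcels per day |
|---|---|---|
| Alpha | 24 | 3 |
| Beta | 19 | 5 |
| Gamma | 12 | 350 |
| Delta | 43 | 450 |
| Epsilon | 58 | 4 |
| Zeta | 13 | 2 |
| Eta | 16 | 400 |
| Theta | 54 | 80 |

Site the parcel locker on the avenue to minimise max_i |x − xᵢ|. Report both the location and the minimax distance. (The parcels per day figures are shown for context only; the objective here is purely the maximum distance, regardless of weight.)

The 1-center on a line is the midpoint of the two extreme points: leftmost at 12, rightmost at 58.
Optimal location = (12 + 58)/2 = 35; maximum distance = (58 − 12)/2 = 23.

location 35, max distance 23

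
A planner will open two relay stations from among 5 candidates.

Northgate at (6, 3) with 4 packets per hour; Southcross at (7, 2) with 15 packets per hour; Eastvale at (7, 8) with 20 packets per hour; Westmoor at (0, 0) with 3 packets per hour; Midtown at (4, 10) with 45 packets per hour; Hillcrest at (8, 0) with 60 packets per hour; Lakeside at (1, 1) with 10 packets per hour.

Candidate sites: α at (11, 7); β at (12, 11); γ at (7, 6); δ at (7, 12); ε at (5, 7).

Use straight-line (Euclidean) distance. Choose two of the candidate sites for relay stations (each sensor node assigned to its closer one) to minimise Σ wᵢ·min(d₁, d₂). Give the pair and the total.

{γ, ε}, total 717.8

Evaluate every pair (each demand assigned to the nearer of the two):
  {γ, ε}: total = 717.8
  {γ, δ}: total = 745.6
  {α, γ}: total = 808.4
  {β, γ}: total = 808.4
  {α, ε}: total = 839.2
  {β, ε}: total = 839.2
  {δ, ε}: total = 839.2
  {α, δ}: total = 976.6
  {α, β}: total = 1159.5
  {β, δ}: total = 1297.7
Best pair: {γ, ε} with total 717.8.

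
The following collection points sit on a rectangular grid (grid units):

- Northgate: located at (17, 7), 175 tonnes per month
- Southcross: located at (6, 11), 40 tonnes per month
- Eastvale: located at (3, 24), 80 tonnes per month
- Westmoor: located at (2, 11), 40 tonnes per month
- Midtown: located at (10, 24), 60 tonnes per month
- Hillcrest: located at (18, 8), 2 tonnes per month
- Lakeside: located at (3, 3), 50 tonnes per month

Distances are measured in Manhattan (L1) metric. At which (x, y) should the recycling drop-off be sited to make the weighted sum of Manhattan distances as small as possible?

(10, 7)

Manhattan distance separates: Σwᵢ(|x−xᵢ|+|y−yᵢ|) = Σwᵢ|x−xᵢ| + Σwᵢ|y−yᵢ|, so x and y are optimised independently as 1-D weighted medians.
Total weight W = 447; half = 223.5.
x-coordinate, sorted with cumulative weight:
  x=2 (Westmoor, w=40) cum 40
  x=3 (Eastvale, w=80) cum 120
  x=3 (Lakeside, w=50) cum 170
  x=6 (Southcross, w=40) cum 210
  x=10 (Midtown, w=60) cum 270  ← median
  x=17 (Northgate, w=175) cum 445
  x=18 (Hillcrest, w=2) cum 447
⇒ x* = 10
y-coordinate, sorted with cumulative weight:
  y=3 (Lakeside, w=50) cum 50
  y=7 (Northgate, w=175) cum 225  ← median
  y=8 (Hillcrest, w=2) cum 227
  y=11 (Southcross, w=40) cum 267
  y=11 (Westmoor, w=40) cum 307
  y=24 (Eastvale, w=80) cum 387
  y=24 (Midtown, w=60) cum 447
⇒ y* = 7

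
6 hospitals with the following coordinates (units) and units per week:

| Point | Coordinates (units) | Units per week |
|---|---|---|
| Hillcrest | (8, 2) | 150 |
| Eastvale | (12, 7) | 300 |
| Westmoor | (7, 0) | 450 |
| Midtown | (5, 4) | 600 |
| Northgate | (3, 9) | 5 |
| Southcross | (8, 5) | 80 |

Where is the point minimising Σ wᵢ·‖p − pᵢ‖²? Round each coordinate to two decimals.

The minimiser of Σwᵢ‖p−pᵢ‖² is the weighted centroid p* = (Σwᵢpᵢ)/(Σwᵢ).
Σwᵢ = 1585.
Σwᵢxᵢ = 150·8 + 300·12 + 450·7 + 600·5 + 5·3 + 80·8 = 11605.
Σwᵢyᵢ = 150·2 + 300·7 + 450·0 + 600·4 + 5·9 + 80·5 = 5245.
x* = 11605/1585 = 7.32, y* = 5245/1585 = 3.31.

(7.32, 3.31)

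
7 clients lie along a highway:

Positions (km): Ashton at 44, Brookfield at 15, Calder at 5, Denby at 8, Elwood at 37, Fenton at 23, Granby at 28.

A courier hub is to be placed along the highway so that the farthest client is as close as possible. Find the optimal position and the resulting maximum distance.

The 1-center on a line is the midpoint of the two extreme points: leftmost at 5, rightmost at 44.
Optimal location = (5 + 44)/2 = 24.5; maximum distance = (44 − 5)/2 = 19.5.

location 24.5, max distance 19.5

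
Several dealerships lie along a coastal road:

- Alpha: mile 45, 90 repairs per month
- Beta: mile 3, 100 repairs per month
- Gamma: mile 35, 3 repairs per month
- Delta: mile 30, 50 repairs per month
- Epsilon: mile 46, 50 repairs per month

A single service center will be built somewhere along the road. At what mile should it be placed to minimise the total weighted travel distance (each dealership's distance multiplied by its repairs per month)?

x = 30

For a sum of weighted absolute distances on a line, the optimum is the weighted median (not the mean). Total weight W = 293; half-weight = 146.5.
Sort by position and accumulate weight:
  mile 3 (Beta, w=100) → cum 100
  mile 30 (Delta, w=50) → cum 150  ≥ 146.5 → median here
  mile 35 (Gamma, w=3) → cum 153
  mile 45 (Alpha, w=90) → cum 243
  mile 46 (Epsilon, w=50) → cum 293
Optimal location: mile 30.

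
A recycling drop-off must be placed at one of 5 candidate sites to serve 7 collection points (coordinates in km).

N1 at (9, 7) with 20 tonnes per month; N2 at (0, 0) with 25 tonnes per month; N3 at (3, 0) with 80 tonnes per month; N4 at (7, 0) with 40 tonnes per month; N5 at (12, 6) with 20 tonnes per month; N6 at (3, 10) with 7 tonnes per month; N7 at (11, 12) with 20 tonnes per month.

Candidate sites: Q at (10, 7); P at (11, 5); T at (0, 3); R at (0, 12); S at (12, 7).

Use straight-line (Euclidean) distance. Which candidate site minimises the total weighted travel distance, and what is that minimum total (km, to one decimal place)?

Total weighted distance at each candidate:
  Q (10, 7): total = 1621.8
  P (11, 5): total = 1603.8
  T (0, 3): total = 1501.0
  R (0, 12): total = 2564.7
  S (12, 7): total = 1851.9
Minimum is at T with total 1501.0 km.

T, total 1501.0 km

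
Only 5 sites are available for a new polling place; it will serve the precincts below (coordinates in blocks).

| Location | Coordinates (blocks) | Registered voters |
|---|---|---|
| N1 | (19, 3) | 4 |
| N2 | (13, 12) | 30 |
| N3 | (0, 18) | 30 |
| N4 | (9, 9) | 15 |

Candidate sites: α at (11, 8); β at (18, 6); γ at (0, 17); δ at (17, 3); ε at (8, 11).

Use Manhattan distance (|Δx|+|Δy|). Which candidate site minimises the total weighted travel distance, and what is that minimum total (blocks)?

Total weighted distance at each candidate:
  α (11, 8): total = 907
  β (18, 6): total = 1426
  γ (0, 17): total = 957
  δ (17, 3): total = 1568
  ε (8, 11): total = 751
Minimum is at ε with total 751 blocks.

ε, total 751 blocks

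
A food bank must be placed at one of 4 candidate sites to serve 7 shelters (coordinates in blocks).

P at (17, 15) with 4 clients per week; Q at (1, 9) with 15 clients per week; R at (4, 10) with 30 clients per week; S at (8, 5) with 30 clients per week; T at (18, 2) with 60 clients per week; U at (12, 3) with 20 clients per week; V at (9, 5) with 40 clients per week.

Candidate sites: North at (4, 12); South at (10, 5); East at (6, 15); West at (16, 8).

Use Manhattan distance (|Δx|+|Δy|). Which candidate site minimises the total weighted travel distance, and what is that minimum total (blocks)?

South, total 1433 blocks

Total weighted distance at each candidate:
  North (4, 12): total = 2804
  South (10, 5): total = 1433
  East (6, 15): total = 3159
  West (16, 8): total = 2082
Minimum is at South with total 1433 blocks.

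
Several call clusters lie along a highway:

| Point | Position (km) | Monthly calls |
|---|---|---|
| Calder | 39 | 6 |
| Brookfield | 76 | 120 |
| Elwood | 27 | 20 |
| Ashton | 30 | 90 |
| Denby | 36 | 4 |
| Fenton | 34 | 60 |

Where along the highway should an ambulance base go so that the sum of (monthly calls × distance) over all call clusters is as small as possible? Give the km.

x = 34

For a sum of weighted absolute distances on a line, the optimum is the weighted median (not the mean). Total weight W = 300; half-weight = 150.
Sort by position and accumulate weight:
  km 27 (Elwood, w=20) → cum 20
  km 30 (Ashton, w=90) → cum 110
  km 34 (Fenton, w=60) → cum 170  ≥ 150 → median here
  km 36 (Denby, w=4) → cum 174
  km 39 (Calder, w=6) → cum 180
  km 76 (Brookfield, w=120) → cum 300
Optimal location: km 34.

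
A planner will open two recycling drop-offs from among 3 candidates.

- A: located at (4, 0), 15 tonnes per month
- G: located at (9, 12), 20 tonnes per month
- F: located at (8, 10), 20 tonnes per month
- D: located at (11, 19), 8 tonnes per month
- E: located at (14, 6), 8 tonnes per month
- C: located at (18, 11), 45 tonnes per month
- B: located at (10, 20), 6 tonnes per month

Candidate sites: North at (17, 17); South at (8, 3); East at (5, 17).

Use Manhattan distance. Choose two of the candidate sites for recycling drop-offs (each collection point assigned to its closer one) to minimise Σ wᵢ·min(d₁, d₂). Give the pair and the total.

{North, South}, total 956

Evaluate every pair (each demand assigned to the nearer of the two):
  {North, South}: total = 956
  {North, East}: total = 1189
  {South, East}: total = 1419
Best pair: {North, South} with total 956.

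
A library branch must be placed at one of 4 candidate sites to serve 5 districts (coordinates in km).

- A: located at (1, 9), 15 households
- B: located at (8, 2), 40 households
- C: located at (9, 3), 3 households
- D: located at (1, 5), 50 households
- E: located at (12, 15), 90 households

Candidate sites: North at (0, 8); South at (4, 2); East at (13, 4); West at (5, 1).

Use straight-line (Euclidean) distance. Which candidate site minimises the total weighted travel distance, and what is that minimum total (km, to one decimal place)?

Total weighted distance at each candidate:
  North (0, 8): total = 1860.5
  South (4, 2): total = 1875.5
  East (13, 4): total = 2018.9
  West (5, 1): total = 1965.6
Minimum is at North with total 1860.5 km.

North, total 1860.5 km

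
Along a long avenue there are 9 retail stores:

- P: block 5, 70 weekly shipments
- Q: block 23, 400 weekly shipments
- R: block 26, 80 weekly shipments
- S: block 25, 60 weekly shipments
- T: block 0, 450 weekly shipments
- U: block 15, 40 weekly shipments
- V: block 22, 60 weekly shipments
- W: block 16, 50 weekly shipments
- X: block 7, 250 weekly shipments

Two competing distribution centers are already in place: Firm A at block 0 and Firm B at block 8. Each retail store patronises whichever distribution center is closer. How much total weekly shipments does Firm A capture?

450

The indifferent point is the midpoint (0+8)/2 = 4; retail stores left of it (closer to Firm A at 0) go to Firm A, those right go to Firm B.
  T at 0 (w=450) → Firm A
  P at 5 (w=70) → Firm B
  X at 7 (w=250) → Firm B
  U at 15 (w=40) → Firm B
  W at 16 (w=50) → Firm B
  V at 22 (w=60) → Firm B
  Q at 23 (w=400) → Firm B
  S at 25 (w=60) → Firm B
  R at 26 (w=80) → Firm B
Firm A captures 450; Firm B captures 1010.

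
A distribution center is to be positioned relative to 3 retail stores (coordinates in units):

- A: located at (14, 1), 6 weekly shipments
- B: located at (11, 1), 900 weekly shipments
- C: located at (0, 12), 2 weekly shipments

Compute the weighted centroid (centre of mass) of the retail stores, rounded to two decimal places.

The minimiser of Σwᵢ‖p−pᵢ‖² is the weighted centroid p* = (Σwᵢpᵢ)/(Σwᵢ).
Σwᵢ = 908.
Σwᵢxᵢ = 6·14 + 900·11 + 2·0 = 9984.
Σwᵢyᵢ = 6·1 + 900·1 + 2·12 = 930.
x* = 9984/908 = 11.00, y* = 930/908 = 1.02.

(11.00, 1.02)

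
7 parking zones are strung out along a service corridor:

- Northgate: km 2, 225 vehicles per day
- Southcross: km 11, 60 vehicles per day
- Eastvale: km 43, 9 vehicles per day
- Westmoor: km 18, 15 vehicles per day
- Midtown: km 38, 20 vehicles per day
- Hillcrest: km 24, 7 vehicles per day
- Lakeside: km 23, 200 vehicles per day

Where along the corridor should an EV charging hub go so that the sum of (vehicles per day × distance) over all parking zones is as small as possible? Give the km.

x = 11

For a sum of weighted absolute distances on a line, the optimum is the weighted median (not the mean). Total weight W = 536; half-weight = 268.
Sort by position and accumulate weight:
  km 2 (Northgate, w=225) → cum 225
  km 11 (Southcross, w=60) → cum 285  ≥ 268 → median here
  km 18 (Westmoor, w=15) → cum 300
  km 23 (Lakeside, w=200) → cum 500
  km 24 (Hillcrest, w=7) → cum 507
  km 38 (Midtown, w=20) → cum 527
  km 43 (Eastvale, w=9) → cum 536
Optimal location: km 11.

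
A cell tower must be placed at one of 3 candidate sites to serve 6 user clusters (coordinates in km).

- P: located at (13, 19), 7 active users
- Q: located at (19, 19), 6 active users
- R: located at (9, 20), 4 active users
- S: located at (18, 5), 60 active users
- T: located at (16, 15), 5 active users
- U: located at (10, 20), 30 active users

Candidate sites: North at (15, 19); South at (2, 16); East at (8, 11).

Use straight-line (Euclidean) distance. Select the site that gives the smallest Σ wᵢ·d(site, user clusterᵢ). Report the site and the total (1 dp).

North, total 1095.0 km

Total weighted distance at each candidate:
  North (15, 19): total = 1095.0
  South (2, 16): total = 1719.1
  East (8, 11): total = 1204.9
Minimum is at North with total 1095.0 km.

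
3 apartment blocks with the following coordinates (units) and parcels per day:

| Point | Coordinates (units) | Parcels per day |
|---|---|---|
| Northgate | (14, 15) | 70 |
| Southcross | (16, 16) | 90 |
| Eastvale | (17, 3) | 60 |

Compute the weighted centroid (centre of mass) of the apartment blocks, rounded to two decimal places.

The minimiser of Σwᵢ‖p−pᵢ‖² is the weighted centroid p* = (Σwᵢpᵢ)/(Σwᵢ).
Σwᵢ = 220.
Σwᵢxᵢ = 70·14 + 90·16 + 60·17 = 3440.
Σwᵢyᵢ = 70·15 + 90·16 + 60·3 = 2670.
x* = 3440/220 = 15.64, y* = 2670/220 = 12.14.

(15.64, 12.14)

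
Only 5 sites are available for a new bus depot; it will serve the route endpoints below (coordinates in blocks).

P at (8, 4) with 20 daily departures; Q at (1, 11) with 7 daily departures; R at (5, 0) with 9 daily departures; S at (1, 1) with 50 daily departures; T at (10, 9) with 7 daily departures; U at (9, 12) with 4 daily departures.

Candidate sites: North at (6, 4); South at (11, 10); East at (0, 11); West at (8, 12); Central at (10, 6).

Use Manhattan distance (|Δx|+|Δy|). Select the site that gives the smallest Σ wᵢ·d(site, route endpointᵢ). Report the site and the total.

Total weighted distance at each candidate:
  North (6, 4): total = 676
  South (11, 10): total = 1381
  East (0, 11): total = 1125
  West (8, 12): total = 1290
  Central (10, 6): total = 1026
Minimum is at North with total 676 blocks.

North, total 676 blocks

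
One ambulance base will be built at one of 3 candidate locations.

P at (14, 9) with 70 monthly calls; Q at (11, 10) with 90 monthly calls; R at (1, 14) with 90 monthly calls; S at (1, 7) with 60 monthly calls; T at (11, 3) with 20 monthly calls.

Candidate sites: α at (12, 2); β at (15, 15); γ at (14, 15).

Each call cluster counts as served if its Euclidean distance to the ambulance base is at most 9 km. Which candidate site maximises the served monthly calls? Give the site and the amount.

Coverage radius r = 9 km; a point is covered iff (Δx)²+(Δy)² ≤ 9² = 81.
  α (12, 2): covers {P, Q, T} → 180
  β (15, 15): covers {P, Q} → 160
  γ (14, 15): covers {P, Q} → 160
Maximum coverage at α: 180 monthly calls.

α, covering 180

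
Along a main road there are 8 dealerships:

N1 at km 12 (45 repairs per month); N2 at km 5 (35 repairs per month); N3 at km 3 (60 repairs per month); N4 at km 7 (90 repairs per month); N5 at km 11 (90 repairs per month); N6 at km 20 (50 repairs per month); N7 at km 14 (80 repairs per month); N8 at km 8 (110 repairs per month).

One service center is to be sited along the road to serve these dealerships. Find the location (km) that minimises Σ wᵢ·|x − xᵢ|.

x = 8

For a sum of weighted absolute distances on a line, the optimum is the weighted median (not the mean). Total weight W = 560; half-weight = 280.
Sort by position and accumulate weight:
  km 3 (N3, w=60) → cum 60
  km 5 (N2, w=35) → cum 95
  km 7 (N4, w=90) → cum 185
  km 8 (N8, w=110) → cum 295  ≥ 280 → median here
  km 11 (N5, w=90) → cum 385
  km 12 (N1, w=45) → cum 430
  km 14 (N7, w=80) → cum 510
  km 20 (N6, w=50) → cum 560
Optimal location: km 8.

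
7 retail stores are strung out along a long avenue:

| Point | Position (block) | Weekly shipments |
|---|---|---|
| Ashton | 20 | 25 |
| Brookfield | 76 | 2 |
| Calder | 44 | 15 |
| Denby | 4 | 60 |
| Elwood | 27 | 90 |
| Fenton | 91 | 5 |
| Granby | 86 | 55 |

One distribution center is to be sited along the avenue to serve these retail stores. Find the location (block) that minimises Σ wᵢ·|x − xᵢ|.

For a sum of weighted absolute distances on a line, the optimum is the weighted median (not the mean). Total weight W = 252; half-weight = 126.
Sort by position and accumulate weight:
  block 4 (Denby, w=60) → cum 60
  block 20 (Ashton, w=25) → cum 85
  block 27 (Elwood, w=90) → cum 175  ≥ 126 → median here
  block 44 (Calder, w=15) → cum 190
  block 76 (Brookfield, w=2) → cum 192
  block 86 (Granby, w=55) → cum 247
  block 91 (Fenton, w=5) → cum 252
Optimal location: block 27.

x = 27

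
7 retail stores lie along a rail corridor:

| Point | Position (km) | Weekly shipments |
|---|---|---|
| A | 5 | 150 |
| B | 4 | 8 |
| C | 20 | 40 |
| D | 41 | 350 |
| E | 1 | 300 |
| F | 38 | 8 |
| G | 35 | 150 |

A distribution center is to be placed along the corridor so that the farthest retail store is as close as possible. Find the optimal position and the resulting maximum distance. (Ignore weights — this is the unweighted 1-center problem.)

The 1-center on a line is the midpoint of the two extreme points: leftmost at 1, rightmost at 41.
Optimal location = (1 + 41)/2 = 21; maximum distance = (41 − 1)/2 = 20.

location 21, max distance 20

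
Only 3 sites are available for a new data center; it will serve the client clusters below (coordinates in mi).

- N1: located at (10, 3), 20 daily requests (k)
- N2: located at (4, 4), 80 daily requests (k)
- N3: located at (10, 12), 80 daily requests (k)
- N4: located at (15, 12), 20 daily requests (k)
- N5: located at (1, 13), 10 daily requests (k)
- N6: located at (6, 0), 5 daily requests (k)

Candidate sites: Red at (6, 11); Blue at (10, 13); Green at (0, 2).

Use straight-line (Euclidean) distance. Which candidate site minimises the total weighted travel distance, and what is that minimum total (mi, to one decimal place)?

Red, total 1381.1 mi

Total weighted distance at each candidate:
  Red (6, 11): total = 1381.1
  Blue (10, 13): total = 1405.3
  Green (0, 2): total = 2192.8
Minimum is at Red with total 1381.1 mi.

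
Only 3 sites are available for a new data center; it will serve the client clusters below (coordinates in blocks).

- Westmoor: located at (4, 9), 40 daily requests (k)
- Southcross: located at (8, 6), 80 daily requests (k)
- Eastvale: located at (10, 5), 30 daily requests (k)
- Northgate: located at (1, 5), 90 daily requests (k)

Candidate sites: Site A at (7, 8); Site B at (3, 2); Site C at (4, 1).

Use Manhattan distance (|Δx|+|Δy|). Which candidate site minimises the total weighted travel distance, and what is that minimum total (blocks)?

Total weighted distance at each candidate:
  Site A (7, 8): total = 1390
  Site B (3, 2): total = 1790
  Site C (4, 1): total = 1970
Minimum is at Site A with total 1390 blocks.

Site A, total 1390 blocks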